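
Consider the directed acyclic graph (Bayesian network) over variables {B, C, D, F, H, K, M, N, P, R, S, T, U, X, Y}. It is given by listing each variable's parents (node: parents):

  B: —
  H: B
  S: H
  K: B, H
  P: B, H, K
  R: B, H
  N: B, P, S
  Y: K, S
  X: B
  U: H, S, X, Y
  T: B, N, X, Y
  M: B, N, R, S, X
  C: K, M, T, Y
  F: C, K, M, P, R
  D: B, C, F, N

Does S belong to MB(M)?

Yes

S is a parent of M.
So S ∈ MB(M).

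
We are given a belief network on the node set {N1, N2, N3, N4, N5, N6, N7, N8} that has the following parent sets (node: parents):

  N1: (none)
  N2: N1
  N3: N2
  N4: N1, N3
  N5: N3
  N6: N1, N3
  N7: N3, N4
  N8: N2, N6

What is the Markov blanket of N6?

N6's parents: N1, N3.
Children of N6: N8.
Parents of each child, excluding N6:
  N8: N2
Union: {N1, N3} ∪ {N8} ∪ {N2} = {N1, N2, N3, N8}.

{N1, N2, N3, N8}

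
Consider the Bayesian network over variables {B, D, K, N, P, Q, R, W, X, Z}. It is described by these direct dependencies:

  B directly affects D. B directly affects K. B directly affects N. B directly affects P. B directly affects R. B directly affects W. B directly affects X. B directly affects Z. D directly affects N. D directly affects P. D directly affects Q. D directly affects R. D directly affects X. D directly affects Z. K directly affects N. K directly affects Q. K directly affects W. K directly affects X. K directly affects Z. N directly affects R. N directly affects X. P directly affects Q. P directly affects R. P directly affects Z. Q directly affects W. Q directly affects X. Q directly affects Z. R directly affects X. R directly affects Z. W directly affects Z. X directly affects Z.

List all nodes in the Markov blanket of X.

{B, D, K, N, P, Q, R, W, Z}

Ch(X) = {Z}.
X has parents B, D, K, N, Q, R.
Co-parents of X (other parents of its children):
  Z: B, D, K, P, Q, R, W
So the Markov blanket of X is {B, D, K, N, P, Q, R, W, Z}.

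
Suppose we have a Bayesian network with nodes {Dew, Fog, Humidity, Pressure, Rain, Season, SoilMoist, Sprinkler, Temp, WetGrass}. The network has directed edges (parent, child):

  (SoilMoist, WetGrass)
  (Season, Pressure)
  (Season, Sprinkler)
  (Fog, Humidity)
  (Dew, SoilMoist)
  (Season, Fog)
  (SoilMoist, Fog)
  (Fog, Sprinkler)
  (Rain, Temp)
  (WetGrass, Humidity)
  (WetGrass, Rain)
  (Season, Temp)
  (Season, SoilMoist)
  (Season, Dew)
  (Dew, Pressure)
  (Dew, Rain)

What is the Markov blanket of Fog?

Parents of Fog: Season, SoilMoist.
Fog's children: Humidity, Sprinkler.
For each child, the remaining parents (spouses of Fog):
  Humidity: WetGrass
  Sprinkler: Season
Taking the union gives {Humidity, Season, SoilMoist, Sprinkler, WetGrass}.

{Humidity, Season, SoilMoist, Sprinkler, WetGrass}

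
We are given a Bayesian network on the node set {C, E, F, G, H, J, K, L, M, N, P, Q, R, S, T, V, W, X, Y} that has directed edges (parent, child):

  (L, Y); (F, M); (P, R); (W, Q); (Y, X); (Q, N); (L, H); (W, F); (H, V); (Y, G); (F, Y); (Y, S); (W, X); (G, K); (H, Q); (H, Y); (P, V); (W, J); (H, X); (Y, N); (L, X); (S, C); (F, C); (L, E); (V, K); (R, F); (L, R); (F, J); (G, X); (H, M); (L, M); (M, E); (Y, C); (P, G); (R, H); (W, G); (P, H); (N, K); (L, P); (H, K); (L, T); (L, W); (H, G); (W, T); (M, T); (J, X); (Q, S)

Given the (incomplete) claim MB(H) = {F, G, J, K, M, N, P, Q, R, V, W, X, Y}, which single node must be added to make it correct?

L

Pa(H) = {L, P, R}.
Children of H: G, K, M, Q, V, X, Y.
Co-parents of H (other parents of its children):
  Q: W
  Y: F, L
  G: P, W, Y
  V: P
  M: F, L
  X: G, J, L, W, Y
  K: G, N, V
MB(H) = {F, G, J, K, L, M, N, P, Q, R, V, W, X, Y}.
Comparing with the claimed set, L is missing.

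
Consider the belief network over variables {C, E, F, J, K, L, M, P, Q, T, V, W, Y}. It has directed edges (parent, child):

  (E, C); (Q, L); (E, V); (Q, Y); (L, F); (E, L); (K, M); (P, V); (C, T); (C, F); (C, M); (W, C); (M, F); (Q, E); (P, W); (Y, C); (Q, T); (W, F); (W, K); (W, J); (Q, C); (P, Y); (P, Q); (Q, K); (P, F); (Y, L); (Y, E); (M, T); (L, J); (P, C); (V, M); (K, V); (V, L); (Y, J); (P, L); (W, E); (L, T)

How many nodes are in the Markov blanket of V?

8

V's parents: E, K, P.
Ch(V) = {L, M}.
Other parents of V's children:
  L's other parents are E, P, Q, Y.
  parents(M) \ {V} = {C, K}.
MB(V) = {C, E, K, L, M, P, Q, Y}, which has 8 nodes.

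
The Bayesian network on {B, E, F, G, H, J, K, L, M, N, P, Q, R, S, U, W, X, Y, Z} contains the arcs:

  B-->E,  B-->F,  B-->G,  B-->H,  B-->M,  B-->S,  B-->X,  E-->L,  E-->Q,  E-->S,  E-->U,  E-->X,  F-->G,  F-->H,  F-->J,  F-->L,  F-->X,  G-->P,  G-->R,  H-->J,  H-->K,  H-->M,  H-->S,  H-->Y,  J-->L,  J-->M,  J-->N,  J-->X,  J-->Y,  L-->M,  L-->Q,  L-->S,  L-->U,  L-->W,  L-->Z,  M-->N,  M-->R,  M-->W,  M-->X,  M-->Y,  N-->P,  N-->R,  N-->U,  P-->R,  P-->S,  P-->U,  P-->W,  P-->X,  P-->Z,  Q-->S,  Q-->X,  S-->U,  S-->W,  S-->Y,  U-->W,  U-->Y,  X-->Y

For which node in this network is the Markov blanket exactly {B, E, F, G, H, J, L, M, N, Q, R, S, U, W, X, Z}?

The target node must have every member of {B, E, F, G, H, J, L, M, N, Q, R, S, U, W, X, Z} as a parent, child, or co-parent, and no others.
Parents of P: G, N; children: R, S, U, W, X, Z; co-parents: B, E, F, G, H, J, L, M, N, Q, S, U.
These exactly cover the given set, so the node is P.

P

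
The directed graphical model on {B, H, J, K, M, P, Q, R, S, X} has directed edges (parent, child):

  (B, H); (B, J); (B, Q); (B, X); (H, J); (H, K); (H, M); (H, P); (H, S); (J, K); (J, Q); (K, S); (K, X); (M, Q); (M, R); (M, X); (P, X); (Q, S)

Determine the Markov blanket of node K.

Recall MB(v) = parents ∪ children ∪ spouses, where spouses are the other parents of v's children.
K's parents: H, J.
Children of K: S, X.
For each child, the remaining parents (spouses of K):
  S also has parents H, Q.
  X also has parents B, M, P.
MB(K) = {B, H, J, M, P, Q, S, X}.

{B, H, J, M, P, Q, S, X}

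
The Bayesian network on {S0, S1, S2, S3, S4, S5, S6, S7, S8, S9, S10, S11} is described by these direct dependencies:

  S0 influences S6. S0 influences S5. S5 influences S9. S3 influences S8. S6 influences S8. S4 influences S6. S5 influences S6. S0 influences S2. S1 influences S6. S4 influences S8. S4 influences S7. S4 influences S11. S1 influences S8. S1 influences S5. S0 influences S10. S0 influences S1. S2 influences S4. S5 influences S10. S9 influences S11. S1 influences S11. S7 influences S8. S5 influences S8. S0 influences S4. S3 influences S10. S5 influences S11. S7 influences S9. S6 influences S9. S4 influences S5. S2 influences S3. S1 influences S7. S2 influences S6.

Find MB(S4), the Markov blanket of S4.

{S0, S1, S2, S3, S5, S6, S7, S8, S9, S11}

The Markov blanket of a node is its parents, its children, and the other parents of its children.
Pa(S4) = {S0, S2}.
Children of S4: S5, S6, S7, S8, S11.
Parents of each child, excluding S4:
  S5's other parents are S0, S1.
  S6's other parents are S0, S1, S2, S5.
  parents(S7) \ {S4} = {S1}.
  S8's other parents are S1, S3, S5, S6, S7.
  S11 also has parents S1, S5, S9.
Union: {S0, S2} ∪ {S5, S6, S7, S8, S11} ∪ {S0, S1, S2, S3, S5, S6, S7, S9} = {S0, S1, S2, S3, S5, S6, S7, S8, S9, S11}.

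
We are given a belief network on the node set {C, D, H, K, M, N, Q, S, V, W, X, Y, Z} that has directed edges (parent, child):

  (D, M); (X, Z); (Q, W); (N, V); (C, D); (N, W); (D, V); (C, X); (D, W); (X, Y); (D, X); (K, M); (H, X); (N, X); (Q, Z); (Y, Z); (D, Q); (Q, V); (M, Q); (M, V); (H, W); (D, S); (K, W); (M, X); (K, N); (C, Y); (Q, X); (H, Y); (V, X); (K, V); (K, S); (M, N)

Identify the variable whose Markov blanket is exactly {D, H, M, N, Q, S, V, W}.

K

The target node must have every member of {D, H, M, N, Q, S, V, W} as a parent, child, or co-parent, and no others.
Parents of K: none; children: M, N, S, V, W; co-parents: D, H, M, N, Q.
These exactly cover the given set, so the node is K.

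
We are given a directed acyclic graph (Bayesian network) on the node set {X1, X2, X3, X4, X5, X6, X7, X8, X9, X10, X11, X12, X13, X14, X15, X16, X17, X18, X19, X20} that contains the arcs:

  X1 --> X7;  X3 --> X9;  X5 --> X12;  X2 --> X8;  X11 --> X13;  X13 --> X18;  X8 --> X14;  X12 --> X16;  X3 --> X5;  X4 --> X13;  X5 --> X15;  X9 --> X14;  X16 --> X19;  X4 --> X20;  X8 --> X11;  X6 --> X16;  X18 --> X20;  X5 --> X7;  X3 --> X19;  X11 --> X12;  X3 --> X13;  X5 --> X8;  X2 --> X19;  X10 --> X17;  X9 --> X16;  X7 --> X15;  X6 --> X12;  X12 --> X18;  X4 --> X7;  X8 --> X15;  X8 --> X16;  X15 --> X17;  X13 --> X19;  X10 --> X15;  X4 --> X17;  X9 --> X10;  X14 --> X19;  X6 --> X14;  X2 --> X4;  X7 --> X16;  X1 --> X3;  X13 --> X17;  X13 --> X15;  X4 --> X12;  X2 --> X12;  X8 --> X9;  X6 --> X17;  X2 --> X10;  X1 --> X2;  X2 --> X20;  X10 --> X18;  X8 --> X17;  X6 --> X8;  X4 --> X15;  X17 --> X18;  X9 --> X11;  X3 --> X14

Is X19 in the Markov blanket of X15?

No

X15 has child X17.
X15's parents: X4, X5, X7, X8, X10, X13.
Parents of each child, excluding X15:
  X17's other parents are X4, X6, X8, X10, X13.
MB(X15) = {X4, X5, X6, X7, X8, X10, X13, X17}; X19 is not in this set.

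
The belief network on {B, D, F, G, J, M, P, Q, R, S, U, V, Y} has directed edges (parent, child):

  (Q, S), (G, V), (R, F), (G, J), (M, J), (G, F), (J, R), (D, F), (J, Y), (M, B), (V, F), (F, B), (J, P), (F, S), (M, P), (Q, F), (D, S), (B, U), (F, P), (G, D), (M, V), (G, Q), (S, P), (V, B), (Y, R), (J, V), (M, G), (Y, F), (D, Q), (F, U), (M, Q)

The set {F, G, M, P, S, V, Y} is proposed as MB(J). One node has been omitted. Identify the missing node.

R

A node's Markov blanket = Pa ∪ Ch ∪ (parents of Ch other than the node itself).
J has children P, R, V, Y.
J has parents G, M.
Other parents of J's children:
  V's other parents are G, M.
  Y: no additional parents.
  R also has parent Y.
  P also has parents F, M, S.
MB(J) = {F, G, M, P, R, S, V, Y}.
Comparing with the claimed set, R is missing.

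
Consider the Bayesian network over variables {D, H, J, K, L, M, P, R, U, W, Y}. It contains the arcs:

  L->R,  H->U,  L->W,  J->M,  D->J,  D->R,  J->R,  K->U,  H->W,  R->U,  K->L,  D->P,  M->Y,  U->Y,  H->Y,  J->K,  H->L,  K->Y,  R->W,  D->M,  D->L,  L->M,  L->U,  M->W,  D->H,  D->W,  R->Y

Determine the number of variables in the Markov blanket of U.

By definition, MB(U) is built from U's parents, U's children, and the co-parents of U.
U has child Y.
U has parents H, K, L, R.
Co-parents of U (other parents of its children):
  Y's other parents are H, K, M, R.
MB(U) = {H, K, L, M, R, Y}, which has 6 nodes.

6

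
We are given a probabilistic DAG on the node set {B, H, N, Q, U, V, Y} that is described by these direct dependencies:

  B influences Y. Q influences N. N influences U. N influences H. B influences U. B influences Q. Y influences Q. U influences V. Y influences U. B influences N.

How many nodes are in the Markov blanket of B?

4

A node's Markov blanket = Pa ∪ Ch ∪ (parents of Ch other than the node itself).
B has no parents.
B's children: N, Q, U, Y.
Co-parents of B (other parents of its children):
  Y: no additional parents.
  Q also has parent Y.
  parents(N) \ {B} = {Q}.
  U's other parents are N, Y.
MB(B) = {N, Q, U, Y}, which has 4 nodes.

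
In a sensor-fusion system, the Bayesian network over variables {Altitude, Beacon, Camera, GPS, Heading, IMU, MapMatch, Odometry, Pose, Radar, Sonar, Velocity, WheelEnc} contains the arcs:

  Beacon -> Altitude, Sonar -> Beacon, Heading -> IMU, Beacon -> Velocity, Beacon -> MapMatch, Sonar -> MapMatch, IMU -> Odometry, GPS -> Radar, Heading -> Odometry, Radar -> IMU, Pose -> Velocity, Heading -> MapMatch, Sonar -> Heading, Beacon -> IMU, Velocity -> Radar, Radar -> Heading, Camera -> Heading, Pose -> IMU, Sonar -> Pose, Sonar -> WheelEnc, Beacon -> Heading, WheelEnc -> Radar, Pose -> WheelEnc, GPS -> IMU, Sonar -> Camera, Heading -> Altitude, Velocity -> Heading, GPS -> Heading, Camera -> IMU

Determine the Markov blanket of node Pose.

{Beacon, Camera, GPS, Heading, IMU, Radar, Sonar, Velocity, WheelEnc}

Children of Pose: IMU, Velocity, WheelEnc.
Parents of Pose: Sonar.
For each child, the remaining parents (spouses of Pose):
  Velocity's other parent is Beacon.
  parents(WheelEnc) \ {Pose} = {Sonar}.
  IMU also has parents Beacon, Camera, GPS, Heading, Radar.
So the Markov blanket of Pose is {Beacon, Camera, GPS, Heading, IMU, Radar, Sonar, Velocity, WheelEnc}.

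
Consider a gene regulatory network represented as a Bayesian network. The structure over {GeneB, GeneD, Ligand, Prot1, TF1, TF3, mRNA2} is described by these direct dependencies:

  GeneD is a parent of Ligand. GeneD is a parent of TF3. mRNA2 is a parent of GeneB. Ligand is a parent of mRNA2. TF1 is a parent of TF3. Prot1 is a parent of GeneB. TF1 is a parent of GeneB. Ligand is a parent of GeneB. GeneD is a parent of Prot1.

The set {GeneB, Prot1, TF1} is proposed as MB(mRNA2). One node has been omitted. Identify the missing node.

Ligand

Parents of mRNA2: Ligand.
mRNA2 has child GeneB.
For each child, the remaining parents (spouses of mRNA2):
  GeneB's other parents are Ligand, Prot1, TF1.
MB(mRNA2) = {GeneB, Ligand, Prot1, TF1}.
Comparing with the claimed set, Ligand is missing.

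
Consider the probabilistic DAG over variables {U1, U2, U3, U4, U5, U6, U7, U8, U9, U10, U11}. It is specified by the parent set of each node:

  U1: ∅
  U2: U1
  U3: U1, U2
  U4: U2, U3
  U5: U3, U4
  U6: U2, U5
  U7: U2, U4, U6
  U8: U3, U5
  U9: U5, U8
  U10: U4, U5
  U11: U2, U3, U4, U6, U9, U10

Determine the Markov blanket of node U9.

U9 has parents U5, U8.
U9 has child U11.
Co-parents of U9 (other parents of its children):
  U11's other parents are U2, U3, U4, U6, U10.
So the Markov blanket of U9 is {U2, U3, U4, U5, U6, U8, U10, U11}.

{U2, U3, U4, U5, U6, U8, U10, U11}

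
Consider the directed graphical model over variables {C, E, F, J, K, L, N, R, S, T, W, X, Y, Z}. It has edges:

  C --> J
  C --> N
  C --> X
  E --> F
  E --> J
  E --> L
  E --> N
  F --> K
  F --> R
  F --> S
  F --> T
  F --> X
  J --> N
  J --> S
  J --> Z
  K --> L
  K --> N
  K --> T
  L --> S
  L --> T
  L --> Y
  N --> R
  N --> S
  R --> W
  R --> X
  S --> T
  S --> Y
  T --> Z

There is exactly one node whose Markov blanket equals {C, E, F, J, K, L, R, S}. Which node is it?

The target node must have every member of {C, E, F, J, K, L, R, S} as a parent, child, or co-parent, and no others.
Parents of N: C, E, J, K; children: R, S; co-parents: F, J, L.
These exactly cover the given set, so the node is N.

N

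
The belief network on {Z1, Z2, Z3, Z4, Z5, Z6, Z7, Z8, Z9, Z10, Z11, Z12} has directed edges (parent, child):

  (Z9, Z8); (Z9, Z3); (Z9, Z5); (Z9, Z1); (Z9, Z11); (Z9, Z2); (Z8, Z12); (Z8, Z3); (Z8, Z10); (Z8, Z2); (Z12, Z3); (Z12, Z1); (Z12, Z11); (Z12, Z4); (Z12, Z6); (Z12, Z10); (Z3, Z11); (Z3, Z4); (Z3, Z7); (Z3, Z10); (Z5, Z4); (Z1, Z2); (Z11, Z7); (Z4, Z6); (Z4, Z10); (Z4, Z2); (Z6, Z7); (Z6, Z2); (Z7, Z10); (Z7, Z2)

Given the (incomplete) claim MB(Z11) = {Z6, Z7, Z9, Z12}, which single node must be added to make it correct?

Z3

By definition, MB(Z11) is built from Z11's parents, Z11's children, and the co-parents of Z11.
Z11's parents: Z3, Z9, Z12.
Z11 has child Z7.
Other parents of Z11's children:
  Z7: Z3, Z6
MB(Z11) = {Z3, Z6, Z7, Z9, Z12}.
Comparing with the claimed set, Z3 is missing.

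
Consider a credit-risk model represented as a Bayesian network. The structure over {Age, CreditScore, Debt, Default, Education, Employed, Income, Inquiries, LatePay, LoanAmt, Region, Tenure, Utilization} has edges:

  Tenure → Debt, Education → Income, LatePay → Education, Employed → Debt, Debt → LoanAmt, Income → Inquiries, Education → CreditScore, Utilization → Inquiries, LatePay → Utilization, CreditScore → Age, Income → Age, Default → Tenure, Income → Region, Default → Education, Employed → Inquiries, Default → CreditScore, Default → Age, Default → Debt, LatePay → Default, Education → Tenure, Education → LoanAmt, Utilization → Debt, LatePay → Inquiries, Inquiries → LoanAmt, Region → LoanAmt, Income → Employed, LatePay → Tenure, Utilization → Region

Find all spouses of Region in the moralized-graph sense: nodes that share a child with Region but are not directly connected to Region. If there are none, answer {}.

{Debt, Education, Inquiries}

Children of Region: LoanAmt.
  LoanAmt's other parents are Debt, Education, Inquiries.
Excluding nodes already adjacent to Region (Income, LoanAmt, Utilization), the co-parent-only contribution is {Debt, Education, Inquiries}.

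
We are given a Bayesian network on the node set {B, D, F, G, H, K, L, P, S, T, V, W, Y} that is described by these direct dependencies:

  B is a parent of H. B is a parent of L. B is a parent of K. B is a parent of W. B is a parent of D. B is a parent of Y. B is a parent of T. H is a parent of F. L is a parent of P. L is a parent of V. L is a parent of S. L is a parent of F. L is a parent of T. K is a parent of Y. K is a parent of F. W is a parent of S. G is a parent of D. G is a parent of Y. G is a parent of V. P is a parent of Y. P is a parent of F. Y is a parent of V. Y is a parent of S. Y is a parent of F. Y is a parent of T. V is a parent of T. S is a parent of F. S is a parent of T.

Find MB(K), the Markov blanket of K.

{B, F, G, H, L, P, S, Y}

By definition, MB(K) is built from K's parents, K's children, and the co-parents of K.
Parents of K: B.
Ch(K) = {F, Y}.
Other parents of K's children:
  parents(Y) \ {K} = {B, G, P}.
  parents(F) \ {K} = {H, L, P, S, Y}.
Union: {B} ∪ {F, Y} ∪ {B, G, H, L, P, S, Y} = {B, F, G, H, L, P, S, Y}.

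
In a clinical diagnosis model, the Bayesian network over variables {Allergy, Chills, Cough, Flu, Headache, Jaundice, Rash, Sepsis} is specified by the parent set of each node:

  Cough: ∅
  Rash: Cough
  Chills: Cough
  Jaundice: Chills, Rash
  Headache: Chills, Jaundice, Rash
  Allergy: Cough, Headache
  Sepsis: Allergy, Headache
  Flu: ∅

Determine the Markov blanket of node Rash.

{Chills, Cough, Headache, Jaundice}

By definition, MB(Rash) is built from Rash's parents, Rash's children, and the co-parents of Rash.
Ch(Rash) = {Headache, Jaundice}.
Parents of Rash: Cough.
Parents of each child, excluding Rash:
  Jaundice's other parent is Chills.
  Headache also has parents Chills, Jaundice.
MB(Rash) = {Chills, Cough, Headache, Jaundice}.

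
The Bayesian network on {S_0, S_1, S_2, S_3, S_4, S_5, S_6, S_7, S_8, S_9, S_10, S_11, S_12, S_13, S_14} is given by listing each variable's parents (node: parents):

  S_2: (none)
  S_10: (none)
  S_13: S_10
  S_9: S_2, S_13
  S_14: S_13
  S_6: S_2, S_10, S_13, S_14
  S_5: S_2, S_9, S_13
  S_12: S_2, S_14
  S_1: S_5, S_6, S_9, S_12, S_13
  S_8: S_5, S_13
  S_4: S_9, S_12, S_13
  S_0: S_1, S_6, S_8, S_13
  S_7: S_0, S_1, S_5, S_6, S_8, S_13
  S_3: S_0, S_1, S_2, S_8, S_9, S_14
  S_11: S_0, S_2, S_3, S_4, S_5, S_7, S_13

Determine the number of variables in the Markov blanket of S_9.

11

Ch(S_9) = {S_1, S_3, S_4, S_5}.
S_9 has parents S_2, S_13.
Co-parents of S_9 (other parents of its children):
  parents(S_5) \ {S_9} = {S_2, S_13}.
  parents(S_1) \ {S_9} = {S_5, S_6, S_12, S_13}.
  S_4 also has parents S_12, S_13.
  S_3's other parents are S_0, S_1, S_2, S_8, S_14.
MB(S_9) = {S_0, S_1, S_2, S_3, S_4, S_5, S_6, S_8, S_12, S_13, S_14}, which has 11 nodes.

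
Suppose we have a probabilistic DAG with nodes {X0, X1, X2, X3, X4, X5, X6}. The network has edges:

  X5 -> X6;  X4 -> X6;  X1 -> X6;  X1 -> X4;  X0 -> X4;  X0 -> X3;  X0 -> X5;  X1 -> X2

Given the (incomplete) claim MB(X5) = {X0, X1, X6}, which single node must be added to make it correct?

X4

A node's Markov blanket = Pa ∪ Ch ∪ (parents of Ch other than the node itself).
X5's children: X6.
Parents of X5: X0.
Co-parents of X5 (other parents of its children):
  X6 also has parents X1, X4.
MB(X5) = {X0, X1, X4, X6}.
Comparing with the claimed set, X4 is missing.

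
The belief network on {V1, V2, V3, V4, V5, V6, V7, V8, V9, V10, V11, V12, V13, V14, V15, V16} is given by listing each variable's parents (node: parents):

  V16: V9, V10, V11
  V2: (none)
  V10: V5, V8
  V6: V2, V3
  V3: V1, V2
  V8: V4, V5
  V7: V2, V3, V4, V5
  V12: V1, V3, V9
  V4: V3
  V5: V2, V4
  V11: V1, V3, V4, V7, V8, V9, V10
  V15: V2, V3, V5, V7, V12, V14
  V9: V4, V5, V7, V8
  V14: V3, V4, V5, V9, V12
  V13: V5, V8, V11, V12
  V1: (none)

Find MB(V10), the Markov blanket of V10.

{V1, V3, V4, V5, V7, V8, V9, V11, V16}

Recall MB(v) = parents ∪ children ∪ spouses, where spouses are the other parents of v's children.
Pa(V10) = {V5, V8}.
Ch(V10) = {V11, V16}.
Parents of each child, excluding V10:
  V11's other parents are V1, V3, V4, V7, V8, V9.
  parents(V16) \ {V10} = {V9, V11}.
MB(V10) = {V1, V3, V4, V5, V7, V8, V9, V11, V16}.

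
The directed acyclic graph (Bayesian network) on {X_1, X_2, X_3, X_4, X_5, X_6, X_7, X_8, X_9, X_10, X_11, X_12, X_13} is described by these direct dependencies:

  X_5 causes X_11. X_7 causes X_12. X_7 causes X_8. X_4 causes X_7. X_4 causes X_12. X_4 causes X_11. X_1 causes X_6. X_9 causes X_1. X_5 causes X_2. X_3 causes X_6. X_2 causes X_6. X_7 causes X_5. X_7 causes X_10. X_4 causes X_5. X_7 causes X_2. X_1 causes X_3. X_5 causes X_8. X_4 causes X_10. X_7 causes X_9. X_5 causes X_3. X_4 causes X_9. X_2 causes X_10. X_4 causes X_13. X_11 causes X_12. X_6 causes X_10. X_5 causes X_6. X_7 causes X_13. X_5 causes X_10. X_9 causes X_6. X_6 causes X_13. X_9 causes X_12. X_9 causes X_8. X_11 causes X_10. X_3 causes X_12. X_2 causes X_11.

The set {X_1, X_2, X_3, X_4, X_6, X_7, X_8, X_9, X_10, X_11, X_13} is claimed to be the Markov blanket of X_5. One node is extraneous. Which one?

By definition, MB(X_5) is built from X_5's parents, X_5's children, and the co-parents of X_5.
Pa(X_5) = {X_4, X_7}.
Ch(X_5) = {X_2, X_3, X_6, X_8, X_10, X_11}.
Co-parents of X_5 (other parents of its children):
  X_2 also has parent X_7.
  X_11 also has parents X_2, X_4.
  parents(X_8) \ {X_5} = {X_7, X_9}.
  X_3's other parent is X_1.
  X_6 also has parents X_1, X_2, X_3, X_9.
  parents(X_10) \ {X_5} = {X_2, X_4, X_6, X_7, X_11}.
MB(X_5) = {X_1, X_2, X_3, X_4, X_6, X_7, X_8, X_9, X_10, X_11}.
X_13 is neither a parent, child, nor co-parent of X_5, so it does not belong.

X_13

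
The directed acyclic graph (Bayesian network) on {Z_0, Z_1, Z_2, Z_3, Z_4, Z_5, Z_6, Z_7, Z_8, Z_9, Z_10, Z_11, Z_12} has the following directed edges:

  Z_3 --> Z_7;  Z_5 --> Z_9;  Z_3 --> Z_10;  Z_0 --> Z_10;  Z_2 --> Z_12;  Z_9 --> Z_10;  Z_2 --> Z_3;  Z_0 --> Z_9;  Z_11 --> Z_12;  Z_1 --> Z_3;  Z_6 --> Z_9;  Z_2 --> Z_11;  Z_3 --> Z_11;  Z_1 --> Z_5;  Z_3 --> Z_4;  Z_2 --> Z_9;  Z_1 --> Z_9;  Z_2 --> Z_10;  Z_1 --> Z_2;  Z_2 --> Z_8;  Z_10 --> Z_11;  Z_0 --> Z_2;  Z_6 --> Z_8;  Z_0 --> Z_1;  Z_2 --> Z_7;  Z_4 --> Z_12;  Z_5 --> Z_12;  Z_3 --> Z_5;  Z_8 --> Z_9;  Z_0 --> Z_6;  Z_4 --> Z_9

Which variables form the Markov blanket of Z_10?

Z_10's parents: Z_0, Z_2, Z_3, Z_9.
Z_10's children: Z_11.
Co-parents of Z_10 (other parents of its children):
  Z_11: Z_2, Z_3
Taking the union gives {Z_0, Z_2, Z_3, Z_9, Z_11}.

{Z_0, Z_2, Z_3, Z_9, Z_11}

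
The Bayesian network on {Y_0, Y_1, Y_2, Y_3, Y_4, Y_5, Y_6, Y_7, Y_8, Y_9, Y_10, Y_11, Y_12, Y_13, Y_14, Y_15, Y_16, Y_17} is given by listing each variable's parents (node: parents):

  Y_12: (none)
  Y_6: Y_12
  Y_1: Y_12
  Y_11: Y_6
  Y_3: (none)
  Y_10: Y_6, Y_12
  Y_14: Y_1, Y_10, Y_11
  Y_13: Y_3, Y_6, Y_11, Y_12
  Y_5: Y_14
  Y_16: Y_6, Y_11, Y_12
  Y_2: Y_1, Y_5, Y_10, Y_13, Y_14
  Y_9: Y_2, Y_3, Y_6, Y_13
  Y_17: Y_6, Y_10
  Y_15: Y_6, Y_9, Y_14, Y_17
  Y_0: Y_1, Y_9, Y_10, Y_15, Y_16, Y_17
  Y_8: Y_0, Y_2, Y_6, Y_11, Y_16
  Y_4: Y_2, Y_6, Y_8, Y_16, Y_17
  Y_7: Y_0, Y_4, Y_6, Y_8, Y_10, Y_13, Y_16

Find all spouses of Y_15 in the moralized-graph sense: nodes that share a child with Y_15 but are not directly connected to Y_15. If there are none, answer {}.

{Y_1, Y_10, Y_16}

Children of Y_15: Y_0.
  parents(Y_0) \ {Y_15} = {Y_1, Y_9, Y_10, Y_16, Y_17}.
Excluding nodes already adjacent to Y_15 (Y_0, Y_6, Y_9, Y_14, Y_17), the co-parent-only contribution is {Y_1, Y_10, Y_16}.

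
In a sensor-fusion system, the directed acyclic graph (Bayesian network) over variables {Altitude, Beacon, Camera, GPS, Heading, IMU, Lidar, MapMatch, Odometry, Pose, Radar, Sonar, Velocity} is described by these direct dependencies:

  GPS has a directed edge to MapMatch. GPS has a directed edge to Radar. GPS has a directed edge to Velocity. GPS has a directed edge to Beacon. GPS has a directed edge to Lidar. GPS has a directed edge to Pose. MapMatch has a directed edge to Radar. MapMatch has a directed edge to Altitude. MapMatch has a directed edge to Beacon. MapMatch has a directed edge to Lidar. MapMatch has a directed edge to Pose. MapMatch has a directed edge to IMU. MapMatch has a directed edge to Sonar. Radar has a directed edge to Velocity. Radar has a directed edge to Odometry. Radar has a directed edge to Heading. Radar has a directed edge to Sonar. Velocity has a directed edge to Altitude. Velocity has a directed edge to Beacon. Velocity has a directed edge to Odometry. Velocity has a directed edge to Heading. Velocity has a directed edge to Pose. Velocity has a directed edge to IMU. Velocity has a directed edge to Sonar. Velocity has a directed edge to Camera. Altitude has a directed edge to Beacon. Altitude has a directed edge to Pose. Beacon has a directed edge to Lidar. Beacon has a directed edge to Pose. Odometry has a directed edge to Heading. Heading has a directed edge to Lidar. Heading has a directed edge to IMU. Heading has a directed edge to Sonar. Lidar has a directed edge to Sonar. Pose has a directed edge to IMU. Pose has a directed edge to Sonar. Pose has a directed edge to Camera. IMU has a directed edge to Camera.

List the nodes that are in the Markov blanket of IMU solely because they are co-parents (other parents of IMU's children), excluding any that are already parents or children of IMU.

Children of IMU: Camera.
  Camera also has parents Pose, Velocity.
Excluding nodes already adjacent to IMU (Camera, Heading, MapMatch, Pose, Velocity), the co-parent-only contribution is {}.

{}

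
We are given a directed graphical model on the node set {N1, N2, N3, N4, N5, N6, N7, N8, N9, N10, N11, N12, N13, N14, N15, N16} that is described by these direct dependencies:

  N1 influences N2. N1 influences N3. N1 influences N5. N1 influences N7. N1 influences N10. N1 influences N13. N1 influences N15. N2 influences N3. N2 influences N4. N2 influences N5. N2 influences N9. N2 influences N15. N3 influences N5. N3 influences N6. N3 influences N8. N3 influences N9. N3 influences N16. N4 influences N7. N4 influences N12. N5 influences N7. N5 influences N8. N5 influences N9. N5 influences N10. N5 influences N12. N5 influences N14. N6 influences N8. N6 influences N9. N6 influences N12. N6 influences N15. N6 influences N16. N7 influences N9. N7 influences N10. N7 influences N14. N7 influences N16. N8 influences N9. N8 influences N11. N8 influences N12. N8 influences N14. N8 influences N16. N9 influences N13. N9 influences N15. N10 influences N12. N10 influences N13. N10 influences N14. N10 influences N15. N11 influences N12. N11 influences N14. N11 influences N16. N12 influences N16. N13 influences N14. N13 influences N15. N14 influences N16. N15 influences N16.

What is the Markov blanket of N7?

{N1, N2, N3, N4, N5, N6, N8, N9, N10, N11, N12, N13, N14, N15, N16}

N7 has parents N1, N4, N5.
Ch(N7) = {N9, N10, N14, N16}.
For each child, the remaining parents (spouses of N7):
  N9: N2, N3, N5, N6, N8
  N10: N1, N5
  N14: N5, N8, N10, N11, N13
  N16: N3, N6, N8, N11, N12, N14, N15
Taking the union gives {N1, N2, N3, N4, N5, N6, N8, N9, N10, N11, N12, N13, N14, N15, N16}.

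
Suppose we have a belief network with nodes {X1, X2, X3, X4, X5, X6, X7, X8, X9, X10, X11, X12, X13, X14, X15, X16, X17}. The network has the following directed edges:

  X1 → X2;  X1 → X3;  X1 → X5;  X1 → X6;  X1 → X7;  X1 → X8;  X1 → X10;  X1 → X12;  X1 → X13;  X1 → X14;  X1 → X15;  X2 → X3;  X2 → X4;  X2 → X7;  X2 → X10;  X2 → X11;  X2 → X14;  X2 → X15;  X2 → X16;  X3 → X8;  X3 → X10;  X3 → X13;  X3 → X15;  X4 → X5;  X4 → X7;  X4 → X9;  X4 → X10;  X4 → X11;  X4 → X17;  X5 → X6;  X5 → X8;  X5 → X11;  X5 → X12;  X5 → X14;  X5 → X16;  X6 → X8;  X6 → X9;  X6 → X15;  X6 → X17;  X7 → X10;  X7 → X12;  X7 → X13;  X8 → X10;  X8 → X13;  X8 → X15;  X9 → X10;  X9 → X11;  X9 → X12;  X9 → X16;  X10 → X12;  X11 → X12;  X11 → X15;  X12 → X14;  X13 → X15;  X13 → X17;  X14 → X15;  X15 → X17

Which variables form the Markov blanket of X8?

Recall MB(v) = parents ∪ children ∪ spouses, where spouses are the other parents of v's children.
Ch(X8) = {X10, X13, X15}.
Pa(X8) = {X1, X3, X5, X6}.
Other parents of X8's children:
  X10 also has parents X1, X2, X3, X4, X7, X9.
  parents(X13) \ {X8} = {X1, X3, X7}.
  parents(X15) \ {X8} = {X1, X2, X3, X6, X11, X13, X14}.
Union: {X1, X3, X5, X6} ∪ {X10, X13, X15} ∪ {X1, X2, X3, X4, X6, X7, X9, X11, X13, X14} = {X1, X2, X3, X4, X5, X6, X7, X9, X10, X11, X13, X14, X15}.

{X1, X2, X3, X4, X5, X6, X7, X9, X10, X11, X13, X14, X15}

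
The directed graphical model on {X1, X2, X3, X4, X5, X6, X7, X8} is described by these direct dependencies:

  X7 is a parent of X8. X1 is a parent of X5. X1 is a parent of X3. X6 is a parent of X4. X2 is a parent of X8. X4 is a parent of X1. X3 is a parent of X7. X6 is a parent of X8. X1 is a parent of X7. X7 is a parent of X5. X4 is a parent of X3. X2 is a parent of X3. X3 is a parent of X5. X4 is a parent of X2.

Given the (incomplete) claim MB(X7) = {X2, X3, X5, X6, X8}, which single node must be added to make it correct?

A node's Markov blanket = Pa ∪ Ch ∪ (parents of Ch other than the node itself).
X7 has parents X1, X3.
Ch(X7) = {X5, X8}.
Co-parents of X7 (other parents of its children):
  X5: X1, X3
  X8: X2, X6
MB(X7) = {X1, X2, X3, X5, X6, X8}.
Comparing with the claimed set, X1 is missing.

X1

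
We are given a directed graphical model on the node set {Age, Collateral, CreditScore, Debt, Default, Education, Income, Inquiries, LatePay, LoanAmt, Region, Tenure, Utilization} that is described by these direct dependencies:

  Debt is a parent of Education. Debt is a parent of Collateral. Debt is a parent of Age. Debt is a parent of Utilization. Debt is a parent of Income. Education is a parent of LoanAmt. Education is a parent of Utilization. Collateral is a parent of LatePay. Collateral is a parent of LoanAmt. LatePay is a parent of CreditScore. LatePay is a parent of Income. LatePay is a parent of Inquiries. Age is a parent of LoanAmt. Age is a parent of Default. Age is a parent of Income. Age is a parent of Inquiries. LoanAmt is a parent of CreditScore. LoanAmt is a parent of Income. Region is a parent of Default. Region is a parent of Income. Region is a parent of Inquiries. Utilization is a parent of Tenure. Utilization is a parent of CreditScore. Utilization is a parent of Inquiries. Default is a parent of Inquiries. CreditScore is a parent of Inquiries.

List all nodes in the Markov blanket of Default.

By definition, MB(Default) is built from Default's parents, Default's children, and the co-parents of Default.
Default's children: Inquiries.
Pa(Default) = {Age, Region}.
Other parents of Default's children:
  parents(Inquiries) \ {Default} = {Age, CreditScore, LatePay, Region, Utilization}.
Taking the union gives {Age, CreditScore, Inquiries, LatePay, Region, Utilization}.

{Age, CreditScore, Inquiries, LatePay, Region, Utilization}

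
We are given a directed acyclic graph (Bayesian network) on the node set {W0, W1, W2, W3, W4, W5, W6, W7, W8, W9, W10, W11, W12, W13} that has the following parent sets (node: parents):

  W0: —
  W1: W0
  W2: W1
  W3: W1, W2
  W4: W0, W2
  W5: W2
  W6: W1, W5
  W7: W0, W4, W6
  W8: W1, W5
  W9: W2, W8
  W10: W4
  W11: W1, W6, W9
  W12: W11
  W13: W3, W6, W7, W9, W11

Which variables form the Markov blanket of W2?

{W0, W1, W3, W4, W5, W8, W9}

The Markov blanket of a node is its parents, its children, and the other parents of its children.
W2's parents: W1.
Children of W2: W3, W4, W5, W9.
Co-parents of W2 (other parents of its children):
  W3's other parent is W1.
  W4 also has parent W0.
  W5: no additional parents.
  W9 also has parent W8.
Taking the union gives {W0, W1, W3, W4, W5, W8, W9}.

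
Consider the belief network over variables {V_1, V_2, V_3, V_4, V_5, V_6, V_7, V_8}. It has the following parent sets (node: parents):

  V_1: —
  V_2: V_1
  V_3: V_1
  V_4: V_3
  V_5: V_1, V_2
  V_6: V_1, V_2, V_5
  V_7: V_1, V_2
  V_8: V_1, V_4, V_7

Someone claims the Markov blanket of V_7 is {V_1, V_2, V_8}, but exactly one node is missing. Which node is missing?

V_4

V_7 has parents V_1, V_2.
V_7's children: V_8.
For each child, the remaining parents (spouses of V_7):
  parents(V_8) \ {V_7} = {V_1, V_4}.
MB(V_7) = {V_1, V_2, V_4, V_8}.
Comparing with the claimed set, V_4 is missing.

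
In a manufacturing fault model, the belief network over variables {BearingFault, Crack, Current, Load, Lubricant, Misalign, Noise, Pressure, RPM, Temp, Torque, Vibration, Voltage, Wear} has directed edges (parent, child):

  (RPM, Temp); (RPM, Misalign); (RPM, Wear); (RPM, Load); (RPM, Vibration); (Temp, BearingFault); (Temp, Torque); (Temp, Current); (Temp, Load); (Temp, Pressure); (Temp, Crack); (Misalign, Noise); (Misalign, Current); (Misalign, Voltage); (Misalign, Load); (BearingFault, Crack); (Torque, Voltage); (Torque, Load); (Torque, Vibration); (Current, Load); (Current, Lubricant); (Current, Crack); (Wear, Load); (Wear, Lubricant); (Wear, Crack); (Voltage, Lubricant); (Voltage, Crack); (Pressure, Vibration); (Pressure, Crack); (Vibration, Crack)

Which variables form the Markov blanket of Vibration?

{BearingFault, Crack, Current, Pressure, RPM, Temp, Torque, Voltage, Wear}

Vibration's parents: Pressure, RPM, Torque.
Ch(Vibration) = {Crack}.
Other parents of Vibration's children:
  parents(Crack) \ {Vibration} = {BearingFault, Current, Pressure, Temp, Voltage, Wear}.
Taking the union gives {BearingFault, Crack, Current, Pressure, RPM, Temp, Torque, Voltage, Wear}.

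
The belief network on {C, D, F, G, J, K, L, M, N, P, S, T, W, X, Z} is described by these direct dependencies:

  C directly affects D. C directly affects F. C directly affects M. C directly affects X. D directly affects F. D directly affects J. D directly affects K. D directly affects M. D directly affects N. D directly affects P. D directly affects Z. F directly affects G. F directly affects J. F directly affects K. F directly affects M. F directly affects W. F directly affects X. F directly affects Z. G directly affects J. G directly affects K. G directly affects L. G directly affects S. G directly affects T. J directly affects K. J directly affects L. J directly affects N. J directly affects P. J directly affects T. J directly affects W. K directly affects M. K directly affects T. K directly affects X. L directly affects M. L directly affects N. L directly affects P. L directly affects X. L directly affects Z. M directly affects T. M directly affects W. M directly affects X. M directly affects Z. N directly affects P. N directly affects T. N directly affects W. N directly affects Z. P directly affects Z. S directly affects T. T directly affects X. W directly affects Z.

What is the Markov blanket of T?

Recall MB(v) = parents ∪ children ∪ spouses, where spouses are the other parents of v's children.
Pa(T) = {G, J, K, M, N, S}.
T has child X.
Parents of each child, excluding T:
  X: C, F, K, L, M
Taking the union gives {C, F, G, J, K, L, M, N, S, X}.

{C, F, G, J, K, L, M, N, S, X}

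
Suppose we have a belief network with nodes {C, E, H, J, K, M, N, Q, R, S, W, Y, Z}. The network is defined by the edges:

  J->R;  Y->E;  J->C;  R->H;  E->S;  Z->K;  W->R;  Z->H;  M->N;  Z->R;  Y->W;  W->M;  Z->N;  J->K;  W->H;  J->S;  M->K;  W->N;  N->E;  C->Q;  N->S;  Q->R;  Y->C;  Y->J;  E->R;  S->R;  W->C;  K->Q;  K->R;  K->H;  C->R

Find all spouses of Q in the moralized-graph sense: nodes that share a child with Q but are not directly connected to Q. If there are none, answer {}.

{E, J, S, W, Z}

Children of Q: R.
  R: C, E, J, K, S, W, Z
Excluding nodes already adjacent to Q (C, K, R), the co-parent-only contribution is {E, J, S, W, Z}.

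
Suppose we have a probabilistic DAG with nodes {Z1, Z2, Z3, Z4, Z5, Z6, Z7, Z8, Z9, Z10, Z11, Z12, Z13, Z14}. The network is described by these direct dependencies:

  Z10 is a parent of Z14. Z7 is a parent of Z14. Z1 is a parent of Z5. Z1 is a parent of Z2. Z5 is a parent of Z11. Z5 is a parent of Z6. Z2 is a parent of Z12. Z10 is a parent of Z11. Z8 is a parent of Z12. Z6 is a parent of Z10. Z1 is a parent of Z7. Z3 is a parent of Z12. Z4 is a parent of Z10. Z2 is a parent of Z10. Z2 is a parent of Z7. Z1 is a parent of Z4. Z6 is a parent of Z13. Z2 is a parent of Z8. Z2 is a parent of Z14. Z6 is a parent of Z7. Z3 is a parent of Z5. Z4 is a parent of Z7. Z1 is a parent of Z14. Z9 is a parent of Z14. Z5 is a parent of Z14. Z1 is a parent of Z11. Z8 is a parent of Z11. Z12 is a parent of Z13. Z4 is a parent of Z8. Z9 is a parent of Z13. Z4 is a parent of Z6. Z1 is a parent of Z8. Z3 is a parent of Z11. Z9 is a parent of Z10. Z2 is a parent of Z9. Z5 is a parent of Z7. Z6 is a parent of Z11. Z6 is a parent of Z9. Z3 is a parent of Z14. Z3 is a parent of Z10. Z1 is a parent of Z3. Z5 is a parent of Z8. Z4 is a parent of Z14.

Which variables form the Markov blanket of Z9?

{Z1, Z2, Z3, Z4, Z5, Z6, Z7, Z10, Z12, Z13, Z14}

A node's Markov blanket = Pa ∪ Ch ∪ (parents of Ch other than the node itself).
Ch(Z9) = {Z10, Z13, Z14}.
Z9's parents: Z2, Z6.
Co-parents of Z9 (other parents of its children):
  Z10's other parents are Z2, Z3, Z4, Z6.
  parents(Z13) \ {Z9} = {Z6, Z12}.
  Z14's other parents are Z1, Z2, Z3, Z4, Z5, Z7, Z10.
Union: {Z2, Z6} ∪ {Z10, Z13, Z14} ∪ {Z1, Z2, Z3, Z4, Z5, Z6, Z7, Z10, Z12} = {Z1, Z2, Z3, Z4, Z5, Z6, Z7, Z10, Z12, Z13, Z14}.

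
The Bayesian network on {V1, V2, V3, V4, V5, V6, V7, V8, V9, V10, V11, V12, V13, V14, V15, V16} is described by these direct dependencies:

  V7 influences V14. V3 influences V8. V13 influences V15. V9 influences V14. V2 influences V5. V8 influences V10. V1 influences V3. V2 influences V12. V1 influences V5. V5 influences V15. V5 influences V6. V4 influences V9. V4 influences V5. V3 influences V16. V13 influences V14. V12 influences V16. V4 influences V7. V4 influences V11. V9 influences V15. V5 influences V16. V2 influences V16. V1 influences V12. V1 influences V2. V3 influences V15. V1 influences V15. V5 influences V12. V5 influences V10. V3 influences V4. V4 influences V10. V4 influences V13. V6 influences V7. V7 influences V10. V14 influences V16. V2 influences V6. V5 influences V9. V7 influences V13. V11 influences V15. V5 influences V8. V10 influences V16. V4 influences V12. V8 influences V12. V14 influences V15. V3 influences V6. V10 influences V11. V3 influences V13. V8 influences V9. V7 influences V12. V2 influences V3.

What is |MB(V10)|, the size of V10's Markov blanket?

By definition, MB(V10) is built from V10's parents, V10's children, and the co-parents of V10.
Parents of V10: V4, V5, V7, V8.
Ch(V10) = {V11, V16}.
Parents of each child, excluding V10:
  V11 also has parent V4.
  parents(V16) \ {V10} = {V2, V3, V5, V12, V14}.
MB(V10) = {V2, V3, V4, V5, V7, V8, V11, V12, V14, V16}, which has 10 nodes.

10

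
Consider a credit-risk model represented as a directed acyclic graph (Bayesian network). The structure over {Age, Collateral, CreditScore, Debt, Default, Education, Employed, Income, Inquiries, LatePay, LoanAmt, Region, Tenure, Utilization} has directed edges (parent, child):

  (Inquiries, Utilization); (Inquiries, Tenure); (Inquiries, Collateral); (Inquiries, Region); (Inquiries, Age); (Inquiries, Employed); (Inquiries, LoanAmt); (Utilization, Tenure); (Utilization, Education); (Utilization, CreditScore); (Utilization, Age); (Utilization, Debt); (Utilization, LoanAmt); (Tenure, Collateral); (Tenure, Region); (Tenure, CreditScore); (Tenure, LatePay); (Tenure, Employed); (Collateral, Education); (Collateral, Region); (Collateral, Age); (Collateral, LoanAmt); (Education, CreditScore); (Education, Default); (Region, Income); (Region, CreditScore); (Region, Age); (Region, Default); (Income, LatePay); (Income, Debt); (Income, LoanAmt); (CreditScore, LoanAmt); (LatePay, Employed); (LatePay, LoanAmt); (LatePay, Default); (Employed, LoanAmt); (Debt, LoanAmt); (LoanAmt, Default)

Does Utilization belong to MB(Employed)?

Yes

Utilization is a co-parent of Employed: both are parents of LoanAmt.
So Utilization ∈ MB(Employed).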